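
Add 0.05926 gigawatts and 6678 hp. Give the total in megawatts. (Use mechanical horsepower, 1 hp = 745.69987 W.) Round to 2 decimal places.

64.24 MW

0.05926 GW = 59.2600 MW and 6678 hp = 4.97978 MW.
59.2600 + 4.97978 ≈ 64.24 MW.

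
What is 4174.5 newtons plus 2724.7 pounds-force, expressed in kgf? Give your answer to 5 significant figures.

4174.5 N = 425.681 kgf and 2724.7 lbf = 1235.90 kgf.
425.681 + 1235.90 ≈ 1661.6 kgf.

1661.6 kilograms-force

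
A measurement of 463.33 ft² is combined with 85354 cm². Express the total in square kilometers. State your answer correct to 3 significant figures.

5.16 × 10^-5 square kilometers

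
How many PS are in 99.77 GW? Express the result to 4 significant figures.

1.356e+8 metric horsepower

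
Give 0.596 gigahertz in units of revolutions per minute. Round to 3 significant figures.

3.58 × 10^10 rpm

1 GHz = 6.00000 × 10^10 rpm.
So 0.596 × 6.00000 × 10^10 ≈ 3.58 × 10^10 rpm.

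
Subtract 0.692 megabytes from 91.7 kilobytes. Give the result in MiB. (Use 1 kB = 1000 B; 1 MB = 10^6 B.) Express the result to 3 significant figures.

-0.572 MiB

91.7 kB = 0.0874519 MiB and 0.692 MB = 0.659943 MiB.
0.0874519 − 0.659943 ≈ -0.572 MiB.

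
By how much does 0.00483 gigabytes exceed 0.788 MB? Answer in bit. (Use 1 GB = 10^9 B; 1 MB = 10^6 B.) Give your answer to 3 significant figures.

3.23e+7 bit

0.00483 GB = 3.86400e+7 bit and 0.788 MB = 6.30400e+6 bit.
3.86400e+7 − 6.30400e+6 ≈ 3.23e+7 bit.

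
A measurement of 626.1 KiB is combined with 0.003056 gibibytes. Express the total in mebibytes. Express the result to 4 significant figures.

3.741 MiB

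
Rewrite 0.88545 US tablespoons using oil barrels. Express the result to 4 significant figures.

8.235e-5 oil barrels

1 US tbsp = 9.30060e-5 bbl.
0.88545 × 9.30060e-5 ≈ 8.235e-5 bbl.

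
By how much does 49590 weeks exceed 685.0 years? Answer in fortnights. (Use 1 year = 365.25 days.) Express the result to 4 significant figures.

6924 fortnights

49590 wk = 24795.0 fortnight and 685.0 yr = 17871.2 fortnight.
24795.0 − 17871.2 ≈ 6924 fortnight.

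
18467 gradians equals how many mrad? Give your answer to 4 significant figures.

1 grad = 15.7080 milliradians.
18467 × 15.7080 ≈ 290100 mrad.

290100 mrad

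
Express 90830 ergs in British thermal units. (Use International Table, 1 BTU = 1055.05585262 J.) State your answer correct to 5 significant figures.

1 erg = 9.47817e-11 British thermal units.
90830 × 9.47817e-11 ≈ 8.6090e-6 BTU.

8.6090e-6 BTU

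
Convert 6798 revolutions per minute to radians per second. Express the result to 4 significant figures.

711.9 radians per second

1 revolution per minute = 0.104720 radians per second.
So 6798 × 0.104720 ≈ 711.9 rad/s.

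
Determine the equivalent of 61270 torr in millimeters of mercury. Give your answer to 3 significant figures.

1 torr = 1.00000 millimeters of mercury.
Thus 61270 × 1.00000 ≈ 61300 mmHg.

61300 mmHg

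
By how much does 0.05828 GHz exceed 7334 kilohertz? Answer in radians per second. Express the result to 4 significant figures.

3.201e+8 radians per second

0.05828 GHz = 3.66184e+8 rad/s and 7334 kHz = 4.60809e+7 rad/s.
3.66184e+8 − 4.60809e+7 ≈ 3.201e+8 rad/s.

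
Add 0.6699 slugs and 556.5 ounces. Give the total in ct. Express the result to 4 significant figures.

0.6699 slug = 48882.3 ct and 556.5 oz = 78882.5 ct.
48882.3 + 78882.5 ≈ 127800 ct.

127800 ct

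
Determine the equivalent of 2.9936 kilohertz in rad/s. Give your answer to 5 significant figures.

1 kHz = 6283.19 rad/s.
So 2.9936 × 6283.19 ≈ 18809 rad/s.

18809 radians per second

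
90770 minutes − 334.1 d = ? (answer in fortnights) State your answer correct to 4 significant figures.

-19.36 fortnight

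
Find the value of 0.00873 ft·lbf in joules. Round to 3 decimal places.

1 ft·lbf = 1.35582 joules.
Then 0.00873 × 1.35582 ≈ 0.012 J.

0.012 J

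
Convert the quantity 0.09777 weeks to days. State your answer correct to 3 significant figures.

0.684 d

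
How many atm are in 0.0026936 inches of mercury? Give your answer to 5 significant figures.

1 inHg = 0.0334211 atmospheres.
Thus 0.0026936 × 0.0334211 ≈ 9.0023e-5 atm.

9.0023e-5 atm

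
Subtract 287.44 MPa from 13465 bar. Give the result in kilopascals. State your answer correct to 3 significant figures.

13465 bar = 1.34650e+6 kPa and 287.44 MPa = 287440 kPa.
1.34650e+6 − 287440 ≈ 1.06e+6 kPa.

1.06e+6 kPa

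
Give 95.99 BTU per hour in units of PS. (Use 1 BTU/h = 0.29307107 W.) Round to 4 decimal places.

0.0382 PS

1 BTU/h = 0.000398466 metric horsepower.
Then 95.99 × 0.000398466 ≈ 0.0382 PS.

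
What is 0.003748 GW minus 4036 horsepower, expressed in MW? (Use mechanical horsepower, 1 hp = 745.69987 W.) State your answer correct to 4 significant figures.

0.7384 megawatts

0.003748 GW = 3.74800 MW and 4036 hp = 3.00964 MW.
3.74800 − 3.00964 ≈ 0.7384 MW.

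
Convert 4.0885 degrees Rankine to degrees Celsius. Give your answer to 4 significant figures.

°R = (°C + 273.15) × 9/5.
Applying the formula gives -270.9 °C.

-270.9 °C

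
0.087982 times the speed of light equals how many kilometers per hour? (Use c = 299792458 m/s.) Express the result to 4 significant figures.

1 c = 1.07925e+9 kilometers per hour.
So 0.087982 × 1.07925e+9 ≈ 9.495e+7 km/h.

9.495e+7 km/h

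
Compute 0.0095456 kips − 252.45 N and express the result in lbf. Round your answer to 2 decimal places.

-47.21 lbf

0.0095456 kip = 9.54560 lbf and 252.45 N = 56.7530 lbf.
9.54560 − 56.7530 ≈ -47.21 lbf.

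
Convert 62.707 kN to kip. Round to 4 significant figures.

14.10 kip

1 kN = 0.224809 kip.
Then 62.707 × 0.224809 ≈ 14.10 kip.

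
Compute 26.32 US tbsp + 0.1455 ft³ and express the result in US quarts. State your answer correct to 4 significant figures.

4.765 US quarts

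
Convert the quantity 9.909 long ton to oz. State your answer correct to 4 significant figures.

355100 oz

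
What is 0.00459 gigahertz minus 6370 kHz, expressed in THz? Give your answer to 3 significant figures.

0.00459 GHz = 4.59000e-6 THz and 6370 kHz = 6.37000e-6 THz.
4.59000e-6 − 6.37000e-6 ≈ -1.78e-6 THz.

-1.78e-6 THz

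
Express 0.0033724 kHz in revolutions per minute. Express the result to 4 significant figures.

202.3 revolutions per minute

1 kHz = 60000.0 rpm.
0.0033724 × 60000.0 ≈ 202.3 rpm.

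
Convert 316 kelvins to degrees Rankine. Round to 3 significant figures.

°R = K × 9/5.
Applying the formula gives 569 °R.

569 degrees Rankine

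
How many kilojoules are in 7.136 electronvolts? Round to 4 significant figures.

1 eV = 1.60218e-22 kJ.
7.136 × 1.60218e-22 ≈ 1.143e-21 kJ.

1.143e-21 kilojoules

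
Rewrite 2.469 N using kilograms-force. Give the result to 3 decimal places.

0.252 kilograms-force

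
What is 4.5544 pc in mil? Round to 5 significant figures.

5.5328e+21 mil

1 pc = 1.21483e+21 mils.
4.5544 × 1.21483e+21 ≈ 5.5328e+21 mil.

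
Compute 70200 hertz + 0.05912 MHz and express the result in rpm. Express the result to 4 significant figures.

7.759 × 10^6 rpm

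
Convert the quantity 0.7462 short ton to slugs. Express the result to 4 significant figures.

46.39 slug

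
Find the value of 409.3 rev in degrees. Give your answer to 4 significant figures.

1 rev = 360.000 °.
409.3 × 360.000 ≈ 147300 °.

147300 degrees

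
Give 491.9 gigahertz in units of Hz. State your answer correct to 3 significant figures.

1 GHz = 1.00000 × 10^9 hertz.
Thus 491.9 × 1.00000 × 10^9 ≈ 4.92 × 10^11 Hz.

4.92 × 10^11 hertz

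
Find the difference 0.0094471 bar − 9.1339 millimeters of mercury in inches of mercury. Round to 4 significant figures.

-0.08063 inches of mercury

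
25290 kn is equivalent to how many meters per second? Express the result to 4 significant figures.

13010 m/s

1 knot = 0.514444 m/s.
25290 × 0.514444 ≈ 13010 m/s.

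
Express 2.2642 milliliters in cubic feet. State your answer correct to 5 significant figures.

7.9959 × 10^-5 ft³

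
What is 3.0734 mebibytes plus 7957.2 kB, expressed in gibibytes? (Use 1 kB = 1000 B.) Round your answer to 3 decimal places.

3.0734 MiB = 0.00300137 GiB and 7957.2 kB = 0.00741072 GiB.
0.00300137 + 0.00741072 ≈ 0.010 GiB.

0.010 gibibytes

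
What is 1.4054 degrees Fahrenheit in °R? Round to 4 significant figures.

461.1 °R

°R = °F + 459.67.
Applying the formula gives 461.1 °R.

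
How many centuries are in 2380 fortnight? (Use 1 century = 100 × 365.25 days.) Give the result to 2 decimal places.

0.91 century

1 fortnight = 0.000383299 century.
Then 2380 × 0.000383299 ≈ 0.91 century.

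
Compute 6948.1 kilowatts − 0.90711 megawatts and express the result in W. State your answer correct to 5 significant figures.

6948.1 kW = 6.94810 × 10^6 W and 0.90711 MW = 907110 W.
6.94810 × 10^6 − 907110 ≈ 6.0410 × 10^6 W.

6.0410 × 10^6 W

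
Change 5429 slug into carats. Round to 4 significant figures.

3.962e+8 ct

1 slug = 72969.5 ct.
5429 × 72969.5 ≈ 3.962e+8 ct.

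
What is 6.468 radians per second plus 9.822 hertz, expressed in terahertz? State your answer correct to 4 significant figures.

1.085e-11 terahertz

6.468 rad/s = 1.02941e-12 THz and 9.822 Hz = 9.82200e-12 THz.
1.02941e-12 + 9.82200e-12 ≈ 1.085e-11 THz.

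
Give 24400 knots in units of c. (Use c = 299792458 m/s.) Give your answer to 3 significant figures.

1 knot = 1.71600e-9 c.
24400 × 1.71600e-9 ≈ 4.19e-5 c.

4.19e-5 times the speed of light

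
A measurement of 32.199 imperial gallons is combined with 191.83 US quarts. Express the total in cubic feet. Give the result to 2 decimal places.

32.199 imp gal = 5.16935 ft³ and 191.83 US qt = 6.41099 ft³.
5.16935 + 6.41099 ≈ 11.58 ft³.

11.58 cubic feet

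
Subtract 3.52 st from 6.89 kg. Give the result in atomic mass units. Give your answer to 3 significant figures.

-9.31e+27 atomic mass units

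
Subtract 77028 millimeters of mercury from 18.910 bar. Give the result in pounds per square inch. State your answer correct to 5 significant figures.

18.910 bar = 274.266 psi and 77028 mmHg = 1489.47 psi.
274.266 − 1489.47 ≈ -1215.2 psi.

-1215.2 psi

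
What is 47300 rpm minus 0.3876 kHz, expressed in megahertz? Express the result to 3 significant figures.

0.000401 MHz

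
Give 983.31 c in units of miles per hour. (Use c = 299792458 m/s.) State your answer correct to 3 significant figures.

6.59e+11 mph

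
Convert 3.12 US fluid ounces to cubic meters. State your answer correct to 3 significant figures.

9.23 × 10^-5 m³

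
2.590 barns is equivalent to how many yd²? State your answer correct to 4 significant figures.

1 barn = 1.19599e-28 square yards.
Thus 2.590 × 1.19599e-28 ≈ 3.098e-28 yd².

3.098e-28 square yards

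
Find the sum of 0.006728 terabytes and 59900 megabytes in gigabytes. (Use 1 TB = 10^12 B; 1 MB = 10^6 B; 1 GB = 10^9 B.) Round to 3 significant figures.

0.006728 TB = 6.72800 GB and 59900 MB = 59.9000 GB.
6.72800 + 59.9000 ≈ 66.6 GB.

66.6 gigabytes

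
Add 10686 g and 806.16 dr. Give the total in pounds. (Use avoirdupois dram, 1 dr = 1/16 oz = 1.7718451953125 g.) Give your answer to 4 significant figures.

10686 g = 23.5586 lb and 806.16 dr = 3.14906 lb.
23.5586 + 3.14906 ≈ 26.71 lb.

26.71 lb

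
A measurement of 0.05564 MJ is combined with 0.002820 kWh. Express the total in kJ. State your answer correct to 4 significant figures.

65.79 kJ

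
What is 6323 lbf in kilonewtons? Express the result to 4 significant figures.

28.13 kilonewtons

1 lbf = 0.00444822 kilonewtons.
Thus 6323 × 0.00444822 ≈ 28.13 kN.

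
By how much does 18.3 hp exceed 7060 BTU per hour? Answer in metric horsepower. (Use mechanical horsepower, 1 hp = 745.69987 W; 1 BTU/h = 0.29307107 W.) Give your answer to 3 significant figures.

15.7 metric horsepower

18.3 hp = 18.5538 PS and 7060 BTU/h = 2.81317 PS.
18.5538 − 2.81317 ≈ 15.7 PS.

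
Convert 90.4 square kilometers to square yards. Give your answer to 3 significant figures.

1.08 × 10^8 yd²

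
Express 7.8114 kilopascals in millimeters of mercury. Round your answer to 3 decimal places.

58.590 mmHg

1 kilopascal = 7.50062 millimeters of mercury.
7.8114 × 7.50062 ≈ 58.590 mmHg.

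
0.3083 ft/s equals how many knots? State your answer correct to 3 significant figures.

1 foot per second = 0.592484 kn.
So 0.3083 × 0.592484 ≈ 0.183 kn.

0.183 kn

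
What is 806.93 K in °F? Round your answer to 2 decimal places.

K = (°F + 459.67) × 5/9.
Applying the formula gives 992.80 °F.

992.80 °F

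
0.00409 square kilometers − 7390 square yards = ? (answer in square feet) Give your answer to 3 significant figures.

0.00409 km² = 44024.4 ft² and 7390 yd² = 66510.0 ft².
44024.4 − 66510.0 ≈ -22500 ft².

-22500 ft²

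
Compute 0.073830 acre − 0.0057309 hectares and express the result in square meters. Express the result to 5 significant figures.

241.47 m²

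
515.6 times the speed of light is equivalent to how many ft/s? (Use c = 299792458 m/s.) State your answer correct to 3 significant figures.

5.07e+11 feet per second

1 speed of light = 9.83571e+8 feet per second.
So 515.6 × 9.83571e+8 ≈ 5.07e+11 ft/s.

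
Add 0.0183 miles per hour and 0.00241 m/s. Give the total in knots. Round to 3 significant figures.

0.0206 knots

0.0183 mph = 0.0159023 kn and 0.00241 m/s = 0.00468467 kn.
0.0159023 + 0.00468467 ≈ 0.0206 kn.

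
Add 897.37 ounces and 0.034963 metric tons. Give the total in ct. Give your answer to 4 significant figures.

302000 carats

897.37 oz = 127200 ct and 0.034963 t = 174815 ct.
127200 + 174815 ≈ 302000 ct.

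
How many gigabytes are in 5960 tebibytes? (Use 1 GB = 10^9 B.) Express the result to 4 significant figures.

1 TiB = 1099.51 GB.
5960 × 1099.51 ≈ 6.553e+6 GB.

6.553e+6 gigabytes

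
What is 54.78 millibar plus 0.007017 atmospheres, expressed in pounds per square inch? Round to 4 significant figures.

54.78 mbar = 0.794517 psi and 0.007017 atm = 0.103121 psi.
0.794517 + 0.103121 ≈ 0.8976 psi.

0.8976 pounds per square inch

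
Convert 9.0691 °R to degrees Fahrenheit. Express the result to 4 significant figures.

-450.6 degrees Fahrenheit

°R = °F + 459.67.
Applying the formula gives -450.6 °F.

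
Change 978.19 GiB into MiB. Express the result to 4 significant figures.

1 gibibyte = 1024.00 MiB.
978.19 × 1024.00 ≈ 1.002 × 10^6 MiB.

1.002 × 10^6 MiB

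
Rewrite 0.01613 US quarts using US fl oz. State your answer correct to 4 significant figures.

1 US qt = 32.0000 US fl oz.
Thus 0.01613 × 32.0000 ≈ 0.5162 US fl oz.

0.5162 US fluid ounces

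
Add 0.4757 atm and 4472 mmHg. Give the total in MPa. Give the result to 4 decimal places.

0.6444 MPa

0.4757 atm = 0.0482003 MPa and 4472 mmHg = 0.596218 MPa.
0.0482003 + 0.596218 ≈ 0.6444 MPa.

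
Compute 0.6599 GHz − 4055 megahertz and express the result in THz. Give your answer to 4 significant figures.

-0.003395 terahertz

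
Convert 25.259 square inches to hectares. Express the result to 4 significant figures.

1 in² = 6.45160 × 10^-8 hectares.
25.259 × 6.45160 × 10^-8 ≈ 1.630 × 10^-6 ha.

1.630 × 10^-6 hectares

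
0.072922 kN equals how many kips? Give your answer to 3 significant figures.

0.0164 kips

1 kN = 0.224809 kip.
So 0.072922 × 0.224809 ≈ 0.0164 kip.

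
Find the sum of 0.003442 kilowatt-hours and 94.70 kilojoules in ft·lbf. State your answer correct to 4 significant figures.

78990 foot-pounds

0.003442 kWh = 9139.28 ft·lbf and 94.70 kJ = 69847.1 ft·lbf.
9139.28 + 69847.1 ≈ 78990 ft·lbf.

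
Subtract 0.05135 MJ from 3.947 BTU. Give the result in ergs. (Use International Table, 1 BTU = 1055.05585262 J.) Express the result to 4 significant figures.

-4.719e+11 ergs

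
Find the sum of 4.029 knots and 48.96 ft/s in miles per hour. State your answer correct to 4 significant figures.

38.02 mph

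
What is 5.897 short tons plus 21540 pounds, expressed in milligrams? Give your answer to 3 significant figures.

5.897 short ton = 5.34967 × 10^9 mg and 21540 lb = 9.77038 × 10^9 mg.
5.34967 × 10^9 + 9.77038 × 10^9 ≈ 1.51 × 10^10 mg.

1.51 × 10^10 milligrams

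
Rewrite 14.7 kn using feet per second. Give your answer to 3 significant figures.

24.8 feet per second

1 knot = 1.68781 ft/s.
Then 14.7 × 1.68781 ≈ 24.8 ft/s.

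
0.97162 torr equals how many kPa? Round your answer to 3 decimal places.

0.130 kilopascals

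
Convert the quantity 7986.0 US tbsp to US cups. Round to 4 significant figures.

499.1 US cup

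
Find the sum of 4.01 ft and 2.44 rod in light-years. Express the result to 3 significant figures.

1.43e-15 light-years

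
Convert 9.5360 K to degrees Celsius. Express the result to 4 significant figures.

K = °C + 273.15.
Applying the formula gives -263.6 °C.

-263.6 degrees Celsius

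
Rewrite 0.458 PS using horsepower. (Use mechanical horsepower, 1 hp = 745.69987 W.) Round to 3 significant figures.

1 PS = 0.986320 hp.
Thus 0.458 × 0.986320 ≈ 0.452 hp.

0.452 horsepower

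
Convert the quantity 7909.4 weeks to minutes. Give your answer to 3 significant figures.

7.97 × 10^7 minutes

1 week = 10080.0 min.
7909.4 × 10080.0 ≈ 7.97 × 10^7 min.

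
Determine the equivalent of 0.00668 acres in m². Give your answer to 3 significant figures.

27.0 m²

1 acre = 4046.86 square meters.
Then 0.00668 × 4046.86 ≈ 27.0 m².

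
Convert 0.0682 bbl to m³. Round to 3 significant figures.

0.0108 m³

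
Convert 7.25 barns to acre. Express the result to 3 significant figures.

1.79e-31 acre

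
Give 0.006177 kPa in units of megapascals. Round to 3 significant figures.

6.18e-6 MPa

1 kilopascal = 0.00100000 megapascals.
Thus 0.006177 × 0.00100000 ≈ 6.18e-6 MPa.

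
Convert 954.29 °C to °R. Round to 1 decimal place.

°R = (°C + 273.15) × 9/5.
Applying the formula gives 2209.4 °R.

2209.4 °R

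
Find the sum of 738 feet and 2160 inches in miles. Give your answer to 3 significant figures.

0.174 mi

738 ft = 0.139773 mi and 2160 in = 0.0340909 mi.
0.139773 + 0.0340909 ≈ 0.174 mi.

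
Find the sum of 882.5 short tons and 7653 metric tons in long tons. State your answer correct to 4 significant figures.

8320 long tons

882.5 short ton = 787.946 long ton and 7653 t = 7532.13 long ton.
787.946 + 7532.13 ≈ 8320 long ton.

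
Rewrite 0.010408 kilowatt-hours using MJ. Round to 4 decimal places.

0.0375 megajoules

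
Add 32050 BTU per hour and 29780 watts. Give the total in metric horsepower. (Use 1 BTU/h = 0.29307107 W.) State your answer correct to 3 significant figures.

53.3 metric horsepower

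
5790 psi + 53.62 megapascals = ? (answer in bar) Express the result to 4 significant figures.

935.4 bar

5790 psi = 399.206 bar and 53.62 MPa = 536.200 bar.
399.206 + 536.200 ≈ 935.4 bar.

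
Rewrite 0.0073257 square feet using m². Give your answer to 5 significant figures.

1 square foot = 0.0929030 square meters.
0.0073257 × 0.0929030 ≈ 0.00068058 m².

0.00068058 square meters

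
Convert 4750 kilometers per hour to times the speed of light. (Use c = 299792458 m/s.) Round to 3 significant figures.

4.40e-6 c

1 km/h = 9.26567e-10 c.
Thus 4750 × 9.26567e-10 ≈ 4.40e-6 c.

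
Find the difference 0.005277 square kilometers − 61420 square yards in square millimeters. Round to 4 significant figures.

-4.608 × 10^10 square millimeters

0.005277 km² = 5.27700 × 10^9 mm² and 61420 yd² = 5.13549 × 10^10 mm².
5.27700 × 10^9 − 5.13549 × 10^10 ≈ -4.608 × 10^10 mm².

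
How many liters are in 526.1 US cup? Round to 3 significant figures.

1 US cup = 0.236588 L.
526.1 × 0.236588 ≈ 124 L.

124 liters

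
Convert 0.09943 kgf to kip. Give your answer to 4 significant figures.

0.0002192 kip

1 kgf = 0.00220462 kip.
So 0.09943 × 0.00220462 ≈ 0.0002192 kip.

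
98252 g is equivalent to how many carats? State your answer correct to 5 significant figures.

491260 ct

1 g = 5.00000 carats.
Thus 98252 × 5.00000 ≈ 491260 ct.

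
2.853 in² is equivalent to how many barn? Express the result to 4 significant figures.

1.841 × 10^25 barns

1 in² = 6.45160 × 10^24 barn.
Then 2.853 × 6.45160 × 10^24 ≈ 1.841 × 10^25 barn.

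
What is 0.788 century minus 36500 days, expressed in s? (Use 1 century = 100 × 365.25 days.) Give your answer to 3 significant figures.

-6.67e+8 seconds

0.788 century = 2.48674e+9 s and 36500 d = 3.15360e+9 s.
2.48674e+9 − 3.15360e+9 ≈ -6.67e+8 s.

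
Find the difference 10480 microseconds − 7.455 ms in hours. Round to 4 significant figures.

10480 μs = 2.91111e-6 h and 7.455 ms = 2.07083e-6 h.
2.91111e-6 − 2.07083e-6 ≈ 8.403e-7 h.

8.403e-7 h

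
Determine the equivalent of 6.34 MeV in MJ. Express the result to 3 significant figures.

1.02 × 10^-18 MJ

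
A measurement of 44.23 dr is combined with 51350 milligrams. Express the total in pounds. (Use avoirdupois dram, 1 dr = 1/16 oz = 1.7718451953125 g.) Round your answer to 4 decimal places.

0.2860 pounds

44.23 dr = 0.172773 lb and 51350 mg = 0.113207 lb.
0.172773 + 0.113207 ≈ 0.2860 lb.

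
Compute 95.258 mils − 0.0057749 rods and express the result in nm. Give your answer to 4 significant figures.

-2.662 × 10^7 nm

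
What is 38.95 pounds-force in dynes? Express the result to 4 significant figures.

1 pound-force = 444822 dynes.
Then 38.95 × 444822 ≈ 1.733 × 10^7 dyn.

1.733 × 10^7 dyn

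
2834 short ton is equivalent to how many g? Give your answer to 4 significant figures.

2.571 × 10^9 g

1 short ton = 907185 g.
Thus 2834 × 907185 ≈ 2.571 × 10^9 g.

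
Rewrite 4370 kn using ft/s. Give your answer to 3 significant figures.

7380 ft/s

1 kn = 1.68781 ft/s.
Thus 4370 × 1.68781 ≈ 7380 ft/s.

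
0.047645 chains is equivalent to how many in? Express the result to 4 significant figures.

37.73 inches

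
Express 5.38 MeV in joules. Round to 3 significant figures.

1 megaelectronvolt = 1.60218e-13 joules.
So 5.38 × 1.60218e-13 ≈ 8.62e-13 J.

8.62e-13 J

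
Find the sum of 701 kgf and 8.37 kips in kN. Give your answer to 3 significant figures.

44.1 kN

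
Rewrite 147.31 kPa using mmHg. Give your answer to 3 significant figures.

1100 mmHg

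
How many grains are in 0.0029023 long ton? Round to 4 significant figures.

1 long ton = 1.56800e+7 gr.
0.0029023 × 1.56800e+7 ≈ 45510 gr.

45510 grains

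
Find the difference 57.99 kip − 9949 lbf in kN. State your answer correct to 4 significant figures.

213.7 kN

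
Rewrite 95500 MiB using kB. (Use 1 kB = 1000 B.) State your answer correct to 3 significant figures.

1.00e+8 kB

1 mebibyte = 1048.58 kilobytes.
95500 × 1048.58 ≈ 1.00e+8 kB.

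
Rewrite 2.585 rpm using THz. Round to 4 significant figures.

1 revolution per minute = 1.66667e-14 THz.
Then 2.585 × 1.66667e-14 ≈ 4.308e-14 THz.

4.308e-14 THz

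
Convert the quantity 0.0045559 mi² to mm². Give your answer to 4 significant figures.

1.180e+10 square millimeters

1 square mile = 2.58999e+12 square millimeters.
Thus 0.0045559 × 2.58999e+12 ≈ 1.180e+10 mm².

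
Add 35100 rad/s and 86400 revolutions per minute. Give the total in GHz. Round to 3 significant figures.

7.03 × 10^-6 GHz

35100 rad/s = 5.58634 × 10^-6 GHz and 86400 rpm = 1.44000 × 10^-6 GHz.
5.58634 × 10^-6 + 1.44000 × 10^-6 ≈ 7.03 × 10^-6 GHz.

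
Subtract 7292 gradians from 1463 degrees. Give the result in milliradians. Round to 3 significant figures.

-89000 milliradians

1463 ° = 25534.2 mrad and 7292 grad = 114542 mrad.
25534.2 − 114542 ≈ -89000 mrad.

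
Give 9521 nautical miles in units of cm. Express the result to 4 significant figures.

1 nautical mile = 185200 cm.
So 9521 × 185200 ≈ 1.763 × 10^9 cm.

1.763 × 10^9 cm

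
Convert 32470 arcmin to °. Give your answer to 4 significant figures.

541.2 °

1 arcmin = 0.0166667 degrees.
So 32470 × 0.0166667 ≈ 541.2 °.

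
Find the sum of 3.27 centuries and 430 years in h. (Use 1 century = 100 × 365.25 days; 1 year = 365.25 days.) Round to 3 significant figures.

6.64e+6 h

3.27 century = 2.86648e+6 h and 430 yr = 3.76938e+6 h.
2.86648e+6 + 3.76938e+6 ≈ 6.64e+6 h.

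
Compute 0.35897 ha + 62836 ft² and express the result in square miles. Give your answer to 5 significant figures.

0.35897 ha = 0.00138599 mi² and 62836 ft² = 0.00225393 mi².
0.00138599 + 0.00225393 ≈ 0.0036399 mi².

0.0036399 mi²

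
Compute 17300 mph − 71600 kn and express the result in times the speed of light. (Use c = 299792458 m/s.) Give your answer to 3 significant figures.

-9.71e-5 times the speed of light

17300 mph = 2.57972e-5 c and 71600 kn = 0.000122866 c.
2.57972e-5 − 0.000122866 ≈ -9.71e-5 c.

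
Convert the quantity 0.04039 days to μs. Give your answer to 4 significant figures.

3.490 × 10^9 μs

1 d = 8.64000 × 10^10 microseconds.
So 0.04039 × 8.64000 × 10^10 ≈ 3.490 × 10^9 μs.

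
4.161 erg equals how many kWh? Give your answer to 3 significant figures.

1.16 × 10^-13 kWh

1 erg = 2.77778 × 10^-14 kWh.
4.161 × 2.77778 × 10^-14 ≈ 1.16 × 10^-13 kWh.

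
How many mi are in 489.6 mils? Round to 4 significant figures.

1 mil = 1.57828 × 10^-8 mi.
Then 489.6 × 1.57828 × 10^-8 ≈ 7.727 × 10^-6 mi.

7.727 × 10^-6 mi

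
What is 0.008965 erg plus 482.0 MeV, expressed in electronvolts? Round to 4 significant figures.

0.008965 erg = 5.59551e+9 eV and 482.0 MeV = 4.82000e+8 eV.
5.59551e+9 + 4.82000e+8 ≈ 6.078e+9 eV.

6.078e+9 eV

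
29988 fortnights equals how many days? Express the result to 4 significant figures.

419800 d

1 fortnight = 14.0000 d.
29988 × 14.0000 ≈ 419800 d.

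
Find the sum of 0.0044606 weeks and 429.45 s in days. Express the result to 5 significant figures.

0.0044606 wk = 0.0312242 d and 429.45 s = 0.00497049 d.
0.0312242 + 0.00497049 ≈ 0.036195 d.

0.036195 days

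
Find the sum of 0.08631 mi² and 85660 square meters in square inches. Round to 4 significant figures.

0.08631 mi² = 3.46491e+8 in² and 85660 m² = 1.32773e+8 in².
3.46491e+8 + 1.32773e+8 ≈ 4.793e+8 in².

4.793e+8 in²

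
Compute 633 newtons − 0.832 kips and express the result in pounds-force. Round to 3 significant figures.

-690 lbf

633 N = 142.304 lbf and 0.832 kip = 832.000 lbf.
142.304 − 832.000 ≈ -690 lbf.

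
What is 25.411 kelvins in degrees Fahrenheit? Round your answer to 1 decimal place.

-413.9 degrees Fahrenheit

K = (°F + 459.67) × 5/9.
Applying the formula gives -413.9 °F.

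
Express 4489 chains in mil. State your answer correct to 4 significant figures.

3.555e+9 mil

1 chain = 792000 mil.
Thus 4489 × 792000 ≈ 3.555e+9 mil.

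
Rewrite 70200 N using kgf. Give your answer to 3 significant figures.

1 newton = 0.101972 kgf.
Thus 70200 × 0.101972 ≈ 7160 kgf.

7160 kilograms-force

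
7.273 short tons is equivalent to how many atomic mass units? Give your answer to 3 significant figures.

1 short ton = 5.46319e+29 u.
Thus 7.273 × 5.46319e+29 ≈ 3.97e+30 u.

3.97e+30 atomic mass units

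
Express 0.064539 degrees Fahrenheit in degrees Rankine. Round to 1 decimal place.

°R = °F + 459.67.
Applying the formula gives 459.7 °R.

459.7 °R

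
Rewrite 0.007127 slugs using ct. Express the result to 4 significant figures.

1 slug = 72969.5 ct.
Thus 0.007127 × 72969.5 ≈ 520.1 ct.

520.1 carats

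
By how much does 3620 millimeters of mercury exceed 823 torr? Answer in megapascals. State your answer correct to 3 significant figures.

0.373 megapascals

3620 mmHg = 0.482627 MPa and 823 torr = 0.109724 MPa.
0.482627 − 0.109724 ≈ 0.373 MPa.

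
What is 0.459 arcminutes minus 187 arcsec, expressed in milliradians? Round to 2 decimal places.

0.459 arcmin = 0.133518 mrad and 187 arcsec = 0.906602 mrad.
0.133518 − 0.906602 ≈ -0.77 mrad.

-0.77 milliradians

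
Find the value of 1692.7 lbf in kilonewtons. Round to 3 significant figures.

7.53 kilonewtons

1 pound-force = 0.00444822 kilonewtons.
Thus 1692.7 × 0.00444822 ≈ 7.53 kN.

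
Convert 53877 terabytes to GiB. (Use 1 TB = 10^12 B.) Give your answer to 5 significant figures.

1 TB = 931.323 GiB.
53877 × 931.323 ≈ 5.0177 × 10^7 GiB.

5.0177 × 10^7 GiB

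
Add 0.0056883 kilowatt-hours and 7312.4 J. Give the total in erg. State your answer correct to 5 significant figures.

2.7790 × 10^11 erg

0.0056883 kWh = 2.04779 × 10^11 erg and 7312.4 J = 7.31240 × 10^10 erg.
2.04779 × 10^11 + 7.31240 × 10^10 ≈ 2.7790 × 10^11 erg.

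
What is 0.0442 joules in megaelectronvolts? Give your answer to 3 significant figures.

2.76 × 10^11 megaelectronvolts

1 J = 6.24151 × 10^12 MeV.
Then 0.0442 × 6.24151 × 10^12 ≈ 2.76 × 10^11 MeV.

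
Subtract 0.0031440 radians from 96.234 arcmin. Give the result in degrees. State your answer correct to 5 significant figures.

96.234 arcmin = 1.60390 ° and 0.0031440 rad = 0.180138 °.
1.60390 − 0.180138 ≈ 1.4238 °.

1.4238 degrees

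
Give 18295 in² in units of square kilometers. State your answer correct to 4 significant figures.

1 square inch = 6.45160e-10 km².
18295 × 6.45160e-10 ≈ 1.180e-5 km².

1.180e-5 km²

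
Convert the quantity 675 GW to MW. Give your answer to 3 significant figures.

675000 MW

1 GW = 1000.00 megawatts.
Thus 675 × 1000.00 ≈ 675000 MW.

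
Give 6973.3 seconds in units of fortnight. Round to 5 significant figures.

1 second = 8.26720 × 10^-7 fortnight.
Then 6973.3 × 8.26720 × 10^-7 ≈ 0.0057650 fortnight.

0.0057650 fortnights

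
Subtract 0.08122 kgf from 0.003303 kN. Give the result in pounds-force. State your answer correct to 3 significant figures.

0.563 lbf

0.003303 kN = 0.742544 lbf and 0.08122 kgf = 0.179059 lbf.
0.742544 − 0.179059 ≈ 0.563 lbf.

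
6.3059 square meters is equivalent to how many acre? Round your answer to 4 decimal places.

1 square meter = 0.000247105 acres.
So 6.3059 × 0.000247105 ≈ 0.0016 acre.

0.0016 acre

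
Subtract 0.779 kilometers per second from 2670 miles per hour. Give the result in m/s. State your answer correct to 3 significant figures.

415 m/s

2670 mph = 1193.60 m/s and 0.779 km/s = 779.000 m/s.
1193.60 − 779.000 ≈ 415 m/s.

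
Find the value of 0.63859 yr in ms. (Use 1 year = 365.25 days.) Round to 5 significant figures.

1 yr = 3.15576 × 10^10 ms.
Then 0.63859 × 3.15576 × 10^10 ≈ 2.0152 × 10^10 ms.

2.0152 × 10^10 ms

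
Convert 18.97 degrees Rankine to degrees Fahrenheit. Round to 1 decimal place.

-440.7 °F

°R = °F + 459.67.
Applying the formula gives -440.7 °F.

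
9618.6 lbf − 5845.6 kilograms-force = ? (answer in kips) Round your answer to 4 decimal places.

-3.2687 kip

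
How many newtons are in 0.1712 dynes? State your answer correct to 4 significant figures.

1 dyn = 1.00000 × 10^-5 newtons.
Then 0.1712 × 1.00000 × 10^-5 ≈ 1.712 × 10^-6 N.

1.712 × 10^-6 N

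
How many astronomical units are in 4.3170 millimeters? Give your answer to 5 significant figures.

2.8857e-14 astronomical units

1 millimeter = 6.68459e-15 au.
So 4.3170 × 6.68459e-15 ≈ 2.8857e-14 au.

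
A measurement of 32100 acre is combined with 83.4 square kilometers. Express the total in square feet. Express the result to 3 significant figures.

32100 acre = 1.39828 × 10^9 ft² and 83.4 km² = 8.97710 × 10^8 ft².
1.39828 × 10^9 + 8.97710 × 10^8 ≈ 2.30 × 10^9 ft².

2.30 × 10^9 ft²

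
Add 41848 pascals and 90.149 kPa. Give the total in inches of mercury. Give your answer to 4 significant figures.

41848 Pa = 12.3577 inHg and 90.149 kPa = 26.6210 inHg.
12.3577 + 26.6210 ≈ 38.98 inHg.

38.98 inches of mercury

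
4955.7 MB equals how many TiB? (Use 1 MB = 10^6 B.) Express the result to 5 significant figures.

1 MB = 9.09495e-7 TiB.
Thus 4955.7 × 9.09495e-7 ≈ 0.0045072 TiB.

0.0045072 tebibytes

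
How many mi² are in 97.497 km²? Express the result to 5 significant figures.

37.644 square miles

1 km² = 0.386102 mi².
97.497 × 0.386102 ≈ 37.644 mi².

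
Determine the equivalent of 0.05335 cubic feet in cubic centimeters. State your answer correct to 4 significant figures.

1511 cm³

1 cubic foot = 28316.8 cubic centimeters.
Then 0.05335 × 28316.8 ≈ 1511 cm³.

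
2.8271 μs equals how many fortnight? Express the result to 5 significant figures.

2.3372e-12 fortnights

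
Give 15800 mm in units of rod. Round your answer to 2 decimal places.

1 mm = 0.000198839 rod.
So 15800 × 0.000198839 ≈ 3.14 rod.

3.14 rod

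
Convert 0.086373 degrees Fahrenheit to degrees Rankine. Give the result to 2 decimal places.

°R = °F + 459.67.
Applying the formula gives 459.76 °R.

459.76 °R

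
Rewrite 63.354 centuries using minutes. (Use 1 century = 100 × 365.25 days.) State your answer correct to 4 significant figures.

1 century = 5.25960e+7 minutes.
So 63.354 × 5.25960e+7 ≈ 3.332e+9 min.

3.332e+9 minutes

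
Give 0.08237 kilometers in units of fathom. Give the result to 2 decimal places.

45.04 fathoms

1 km = 546.807 fathom.
So 0.08237 × 546.807 ≈ 45.04 fathom.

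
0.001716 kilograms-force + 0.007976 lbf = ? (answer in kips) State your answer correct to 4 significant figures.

0.001716 kgf = 3.78313 × 10^-6 kip and 0.007976 lbf = 7.97600 × 10^-6 kip.
3.78313 × 10^-6 + 7.97600 × 10^-6 ≈ 1.176 × 10^-5 kip.

1.176 × 10^-5 kip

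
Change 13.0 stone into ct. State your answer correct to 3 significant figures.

413000 ct

1 stone = 31751.5 ct.
13.0 × 31751.5 ≈ 413000 ct.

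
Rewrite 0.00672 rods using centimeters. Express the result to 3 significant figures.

1 rod = 502.920 centimeters.
Then 0.00672 × 502.920 ≈ 3.38 cm.

3.38 centimeters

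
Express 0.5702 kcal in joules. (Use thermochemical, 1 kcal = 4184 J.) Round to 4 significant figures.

1 kcal = 4184.00 J.
0.5702 × 4184.00 ≈ 2386 J.

2386 J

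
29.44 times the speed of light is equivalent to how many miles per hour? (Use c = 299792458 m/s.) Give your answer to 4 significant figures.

1.974e+10 miles per hour

1 c = 6.70617e+8 mph.
Then 29.44 × 6.70617e+8 ≈ 1.974e+10 mph.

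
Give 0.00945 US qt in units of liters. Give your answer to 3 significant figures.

1 US qt = 0.946353 L.
Thus 0.00945 × 0.946353 ≈ 0.00894 L.

0.00894 L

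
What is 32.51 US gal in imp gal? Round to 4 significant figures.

1 US gallon = 0.832674 imp gal.
Then 32.51 × 0.832674 ≈ 27.07 imp gal.

27.07 imp gal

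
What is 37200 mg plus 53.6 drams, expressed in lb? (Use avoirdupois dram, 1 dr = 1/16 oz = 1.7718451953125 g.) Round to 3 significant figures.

0.291 lb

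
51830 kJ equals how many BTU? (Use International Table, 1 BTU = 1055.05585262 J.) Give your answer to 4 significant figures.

49130 British thermal units

1 kJ = 0.947817 BTU.
51830 × 0.947817 ≈ 49130 BTU.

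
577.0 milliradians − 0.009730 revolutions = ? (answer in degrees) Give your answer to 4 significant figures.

29.56 °

577.0 mrad = 33.0597 ° and 0.009730 rev = 3.50280 °.
33.0597 − 3.50280 ≈ 29.56 °.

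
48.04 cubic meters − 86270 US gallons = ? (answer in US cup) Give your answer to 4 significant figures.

-1.177e+6 US cups

48.04 m³ = 203053 US cup and 86270 US gal = 1.38032e+6 US cup.
203053 − 1.38032e+6 ≈ -1.177e+6 US cup.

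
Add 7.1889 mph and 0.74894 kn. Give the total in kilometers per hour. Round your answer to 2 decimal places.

12.96 km/h

7.1889 mph = 11.5694 km/h and 0.74894 kn = 1.38704 km/h.
11.5694 + 1.38704 ≈ 12.96 km/h.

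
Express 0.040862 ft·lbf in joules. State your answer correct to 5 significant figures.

0.055401 J

1 foot-pound = 1.355818 joules.
Thus 0.040862 × 1.355818 ≈ 0.055401 J.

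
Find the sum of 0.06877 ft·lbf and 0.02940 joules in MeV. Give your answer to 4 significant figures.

7.655 × 10^11 megaelectronvolts

0.06877 ft·lbf = 5.81956 × 10^11 MeV and 0.02940 J = 1.83500 × 10^11 MeV.
5.81956 × 10^11 + 1.83500 × 10^11 ≈ 7.655 × 10^11 MeV.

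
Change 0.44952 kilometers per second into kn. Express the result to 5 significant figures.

873.80 kn

1 kilometer per second = 1943.844 knots.
0.44952 × 1943.844 ≈ 873.80 kn.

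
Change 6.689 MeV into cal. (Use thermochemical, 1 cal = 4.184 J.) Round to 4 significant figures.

1 megaelectronvolt = 3.82929 × 10^-14 cal.
6.689 × 3.82929 × 10^-14 ≈ 2.561 × 10^-13 cal.

2.561 × 10^-13 cal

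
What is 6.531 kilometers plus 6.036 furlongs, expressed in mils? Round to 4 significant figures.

6.531 km = 2.57126 × 10^8 mil and 6.036 furlong = 4.78051 × 10^7 mil.
2.57126 × 10^8 + 4.78051 × 10^7 ≈ 3.049 × 10^8 mil.

3.049 × 10^8 mil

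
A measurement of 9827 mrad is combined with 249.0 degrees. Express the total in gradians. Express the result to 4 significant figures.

9827 mrad = 625.606 grad and 249.0 ° = 276.667 grad.
625.606 + 276.667 ≈ 902.3 grad.

902.3 grad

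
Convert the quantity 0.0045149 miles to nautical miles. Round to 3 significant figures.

0.00392 nmi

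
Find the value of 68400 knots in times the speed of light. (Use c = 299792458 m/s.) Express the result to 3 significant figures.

0.000117 c

1 kn = 1.71600e-9 times the speed of light.
Thus 68400 × 1.71600e-9 ≈ 0.000117 c.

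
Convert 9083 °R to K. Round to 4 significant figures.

°R = K × 9/5.
Applying the formula gives 5046 K.

5046 kelvins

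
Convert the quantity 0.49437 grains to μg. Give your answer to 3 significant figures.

1 grain = 64798.9 micrograms.
0.49437 × 64798.9 ≈ 32000 μg.

32000 μg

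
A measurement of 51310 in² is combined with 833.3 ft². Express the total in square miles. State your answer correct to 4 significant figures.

4.267e-5 square miles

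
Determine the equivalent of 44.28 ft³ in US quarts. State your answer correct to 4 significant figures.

1 ft³ = 29.9221 US qt.
Then 44.28 × 29.9221 ≈ 1325 US qt.

1325 US qt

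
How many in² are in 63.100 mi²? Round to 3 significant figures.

2.53e+11 in²

1 mi² = 4.01449e+9 in².
Then 63.100 × 4.01449e+9 ≈ 2.53e+11 in².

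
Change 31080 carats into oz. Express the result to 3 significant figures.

219 oz

1 carat = 0.00705479 oz.
31080 × 0.00705479 ≈ 219 oz.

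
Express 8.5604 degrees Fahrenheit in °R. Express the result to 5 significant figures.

°R = °F + 459.67.
Applying the formula gives 468.23 °R.

468.23 °R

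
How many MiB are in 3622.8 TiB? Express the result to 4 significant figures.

3.799e+9 MiB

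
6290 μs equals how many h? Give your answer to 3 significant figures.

1.75e-6 hours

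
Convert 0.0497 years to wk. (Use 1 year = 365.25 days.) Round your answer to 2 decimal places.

2.59 wk

1 yr = 52.1786 wk.
Thus 0.0497 × 52.1786 ≈ 2.59 wk.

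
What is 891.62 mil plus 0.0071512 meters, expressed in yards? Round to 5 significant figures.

891.62 mil = 0.0247672 yd and 0.0071512 m = 0.00782065 yd.
0.0247672 + 0.00782065 ≈ 0.032588 yd.

0.032588 yd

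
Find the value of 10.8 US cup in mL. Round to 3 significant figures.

1 US cup = 236.588 mL.
So 10.8 × 236.588 ≈ 2560 mL.

2560 mL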